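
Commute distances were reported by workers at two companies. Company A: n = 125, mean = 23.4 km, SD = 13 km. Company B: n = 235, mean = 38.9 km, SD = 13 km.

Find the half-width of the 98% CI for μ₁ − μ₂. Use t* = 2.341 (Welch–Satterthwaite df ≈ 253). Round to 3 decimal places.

3.369

SE₁ = s₁/√n₁ = 13/√125 = 1.1628; SE₂ = 13/√235 = 0.8480.
Independent samples, unequal variances: SE_diff = √(SE₁² + SE₂²) = √(1.35210384 + 0.719104) = 1.4392.
t* = 2.341, so margin of error = 2.341 × 1.4392 = 3.3692.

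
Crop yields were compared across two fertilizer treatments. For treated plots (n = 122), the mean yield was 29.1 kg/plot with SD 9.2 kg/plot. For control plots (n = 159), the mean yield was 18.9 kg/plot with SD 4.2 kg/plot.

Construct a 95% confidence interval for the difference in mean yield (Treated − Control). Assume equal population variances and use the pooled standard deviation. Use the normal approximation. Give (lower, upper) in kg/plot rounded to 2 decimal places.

(8.59, 11.81)

s_p = √[((n₁−1)s₁² + (n₂−1)s₂²)/(n₁+n₂−2)] = √[(121·9.2² + 158·4.2²)/279] = 6.8335.
SE = 6.8335·√(1/122 + 1/159) = 0.8225.
With z* = 1.960, margin = 1.960 × 0.8225 = 1.6121.
x̄₁ − x̄₂ = 29.1 − 18.9 = 10.2000; interval 10.2000 ± 1.6121 = (8.59, 11.81).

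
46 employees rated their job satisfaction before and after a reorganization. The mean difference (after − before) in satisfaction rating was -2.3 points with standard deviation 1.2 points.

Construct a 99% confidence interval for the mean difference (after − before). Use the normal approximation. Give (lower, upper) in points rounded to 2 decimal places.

Paired design: SE = s_d/√n = 1.2/√46 = 0.1769.
z* = 2.576; margin of error = 2.576 × 0.1769 = 0.4557.
-2.3 ± 0.4557 → (-2.76, -1.84).

(-2.76, -1.84)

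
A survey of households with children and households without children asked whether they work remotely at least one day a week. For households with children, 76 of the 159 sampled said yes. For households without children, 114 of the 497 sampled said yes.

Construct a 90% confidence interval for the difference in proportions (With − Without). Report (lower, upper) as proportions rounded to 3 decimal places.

(0.176, 0.321)

Sample proportions: 76/159 = 0.4780, 114/497 = 0.2294.
Each SE is √(p̂(1−p̂)/n): √(0.4780·0.5220/159) = 0.03961 and √(0.2294·0.7706/497) = 0.01886.
SE(p̂₁ − p̂₂) = √(SE₁² + SE₂²) = √(0.0015689521 + 0.0003556996) = 0.04387, since the two samples are independent.
At 90% confidence z* = 1.645; margin = 1.645 × 0.04387 = 0.07217.
The difference is 0.4780 − 0.2294 = 0.2486, so the interval is 0.2486 ± 0.07217 = (0.176, 0.321).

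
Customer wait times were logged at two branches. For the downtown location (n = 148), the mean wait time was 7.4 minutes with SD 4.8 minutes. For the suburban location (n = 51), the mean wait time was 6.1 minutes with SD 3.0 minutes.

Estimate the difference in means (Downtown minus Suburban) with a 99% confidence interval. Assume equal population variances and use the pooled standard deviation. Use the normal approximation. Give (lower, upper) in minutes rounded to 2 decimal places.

Pooled variance s_p² = [147·4.8² + 50·3.0²] / (148+51−2) = 19.4765, so s_p = 4.4132.
SE_diff = s_p·√(1/n₁ + 1/n₂) = 4.4132·√(1/148 + 1/51) = 0.7166.
z* = 2.576; margin = 2.576 × 0.7166 = 1.8460.
Difference = 7.4 − 6.1 = 1.3000.
1.3000 ± 1.8460 → (-0.55, 3.15).

(-0.55, 3.15)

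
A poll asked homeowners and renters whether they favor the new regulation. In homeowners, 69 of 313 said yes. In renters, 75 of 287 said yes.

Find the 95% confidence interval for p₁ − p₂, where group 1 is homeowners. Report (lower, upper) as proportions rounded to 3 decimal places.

p̂₁ = 69/313 = 0.2204 and p̂₂ = 75/287 = 0.2613.
SE₁ = √(p̂₁(1−p̂₁)/n₁) = √(0.2204·0.7796/313) = 0.02343; SE₂ = √(0.2613·0.7387/287) = 0.02593.
Independent samples: SE of the difference = √(SE₁² + SE₂²) = √(0.0005489649 + 0.0006723649) = 0.03495.
z* for 95% confidence is 1.960, so the margin of error is 1.960 × 0.03495 = 0.06850.
Point estimate p̂₁ − p̂₂ = 0.2204 − 0.2613 = -0.0409.
-0.0409 ± 0.06850 → (-0.109, 0.028).

(-0.109, 0.028)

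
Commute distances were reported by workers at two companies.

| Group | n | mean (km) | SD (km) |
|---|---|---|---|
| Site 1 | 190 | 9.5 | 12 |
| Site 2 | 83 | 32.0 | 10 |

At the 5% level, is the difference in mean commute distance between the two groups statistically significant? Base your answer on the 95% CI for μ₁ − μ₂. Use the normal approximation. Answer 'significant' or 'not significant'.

Standard errors of each mean: 12/√190 = 0.8706 and 10/√83 = 1.0976.
SE(x̄₁ − x̄₂) = √(0.8706² + 1.0976²) = 1.4010 for independent samples with unequal variances.
With z* = 1.960, the margin is 1.960 × 1.4010 = 2.7460.
x̄₁ − x̄₂ = 9.5 − 32.0 = -22.5000; the interval is -22.5000 ± 2.7460 = (-25.2460, -19.7540).
The interval (-25.2460, -19.7540) does not contain 0, so the difference is significant.

significant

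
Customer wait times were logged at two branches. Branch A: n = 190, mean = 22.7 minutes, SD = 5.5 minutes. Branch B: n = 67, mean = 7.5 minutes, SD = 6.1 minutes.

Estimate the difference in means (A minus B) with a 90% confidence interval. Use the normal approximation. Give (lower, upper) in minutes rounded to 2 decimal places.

(13.81, 16.59)

Standard errors of each mean: 5.5/√190 = 0.3990 and 6.1/√67 = 0.7452.
SE(x̄₁ − x̄₂) = √(0.3990² + 0.7452²) = 0.8453 for independent samples with unequal variances.
With z* = 1.645, the margin is 1.645 × 0.8453 = 1.3905.
x̄₁ − x̄₂ = 22.7 − 7.5 = 15.2000; the interval is 15.2000 ± 1.3905 = (13.81, 16.59).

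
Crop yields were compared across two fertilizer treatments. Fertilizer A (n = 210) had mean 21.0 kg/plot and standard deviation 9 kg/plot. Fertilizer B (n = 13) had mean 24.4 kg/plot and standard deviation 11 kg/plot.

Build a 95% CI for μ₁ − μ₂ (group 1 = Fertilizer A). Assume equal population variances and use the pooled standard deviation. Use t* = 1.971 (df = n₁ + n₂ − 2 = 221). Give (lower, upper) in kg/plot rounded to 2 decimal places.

(-8.54, 1.74)

s_p = √[((n₁−1)s₁² + (n₂−1)s₂²)/(n₁+n₂−2)] = √[(209·9² + 12·11²)/221] = 9.1199.
SE = 9.1199·√(1/210 + 1/13) = 2.6065.
With t* = 1.971, margin = 1.971 × 2.6065 = 5.1374.
x̄₁ − x̄₂ = 21.0 − 24.4 = -3.4000; interval -3.4000 ± 5.1374 = (-8.54, 1.74).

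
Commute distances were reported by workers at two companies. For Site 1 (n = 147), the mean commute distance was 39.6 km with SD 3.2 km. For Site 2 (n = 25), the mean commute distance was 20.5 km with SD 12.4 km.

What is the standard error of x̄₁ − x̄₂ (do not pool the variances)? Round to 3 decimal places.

SE₁ = s₁/√n₁ = 3.2/√147 = 0.2639; SE₂ = 12.4/√25 = 2.4800.
Independent samples, unequal variances: SE_diff = √(SE₁² + SE₂²) = √(0.06964321 + 6.1504) = 2.4940.

2.494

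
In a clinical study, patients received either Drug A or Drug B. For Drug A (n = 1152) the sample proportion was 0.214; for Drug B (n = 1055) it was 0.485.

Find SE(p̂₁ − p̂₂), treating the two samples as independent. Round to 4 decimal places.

0.0196

The two standard errors are √(0.2140×0.7860/1152) = 0.01208 and √(0.4850×0.5150/1055) = 0.01539.
Because the samples are independent, SE_diff = √(0.01208² + 0.01539²) = 0.01956.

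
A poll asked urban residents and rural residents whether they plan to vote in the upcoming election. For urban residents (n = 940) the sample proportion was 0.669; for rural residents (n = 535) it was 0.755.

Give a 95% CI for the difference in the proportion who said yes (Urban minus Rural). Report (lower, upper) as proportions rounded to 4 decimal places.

(-0.1333, -0.0387)

SE₁ = √(p̂₁(1−p̂₁)/n₁) = √(0.6690·0.3310/940) = 0.01535; SE₂ = √(0.7550·0.2450/535) = 0.01859.
Independent samples: SE of the difference = √(SE₁² + SE₂²) = √(0.0002356225 + 0.0003455881) = 0.02411.
z* for 95% confidence is 1.960, so the margin of error is 1.960 × 0.02411 = 0.04726.
Point estimate p̂₁ − p̂₂ = 0.6690 − 0.7550 = -0.0860.
-0.0860 ± 0.04726 → (-0.1333, -0.0387).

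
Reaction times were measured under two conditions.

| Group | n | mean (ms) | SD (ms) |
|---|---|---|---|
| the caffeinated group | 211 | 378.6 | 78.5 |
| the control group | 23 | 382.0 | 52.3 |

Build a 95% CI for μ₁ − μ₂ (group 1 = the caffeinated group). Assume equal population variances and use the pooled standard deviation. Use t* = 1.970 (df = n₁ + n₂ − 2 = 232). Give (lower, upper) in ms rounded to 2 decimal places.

(-36.45, 29.65)

s_p = √[((n₁−1)s₁² + (n₂−1)s₂²)/(n₁+n₂−2)] = √[(210·78.5² + 22·52.3²)/232] = 76.4021.
SE = 76.4021·√(1/211 + 1/23) = 16.7768.
With t* = 1.970, margin = 1.970 × 16.7768 = 33.0503.
x̄₁ − x̄₂ = 378.6 − 382.0 = -3.4000; interval -3.4000 ± 33.0503 = (-36.45, 29.65).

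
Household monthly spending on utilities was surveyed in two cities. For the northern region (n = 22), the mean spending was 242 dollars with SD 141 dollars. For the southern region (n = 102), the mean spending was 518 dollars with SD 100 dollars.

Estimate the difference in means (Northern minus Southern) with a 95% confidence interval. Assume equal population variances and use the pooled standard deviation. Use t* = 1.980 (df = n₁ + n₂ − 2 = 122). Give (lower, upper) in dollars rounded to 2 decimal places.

(-326.35, -225.65)

Pooled variance s_p² = [21·141² + 101·100²] / (22+102−2) = 11700.8279, so s_p = 108.1704.
SE_diff = s_p·√(1/n₁ + 1/n₂) = 108.1704·√(1/22 + 1/102) = 25.4277.
t* = 1.980; margin = 1.980 × 25.4277 = 50.3468.
Difference = 242 − 518 = -276.0000.
-276.0000 ± 50.3468 → (-326.35, -225.65).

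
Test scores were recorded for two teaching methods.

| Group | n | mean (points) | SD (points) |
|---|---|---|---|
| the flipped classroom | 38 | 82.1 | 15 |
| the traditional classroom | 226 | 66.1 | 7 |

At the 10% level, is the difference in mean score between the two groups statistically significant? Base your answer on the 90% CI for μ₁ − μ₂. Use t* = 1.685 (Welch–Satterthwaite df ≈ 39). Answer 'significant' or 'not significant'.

SE₁ = s₁/√n₁ = 15/√38 = 2.4333; SE₂ = 7/√226 = 0.4656.
Independent samples, unequal variances: SE_diff = √(SE₁² + SE₂²) = √(5.92094889 + 0.21678336) = 2.4774.
t* = 1.685, so margin of error = 1.685 × 2.4774 = 4.1744.
Difference in means = 82.1 − 66.1 = 16.0000.
16.0000 ± 4.1744 → (11.8256, 20.1744).
The interval (11.8256, 20.1744) does not contain 0, so the difference is significant.

significant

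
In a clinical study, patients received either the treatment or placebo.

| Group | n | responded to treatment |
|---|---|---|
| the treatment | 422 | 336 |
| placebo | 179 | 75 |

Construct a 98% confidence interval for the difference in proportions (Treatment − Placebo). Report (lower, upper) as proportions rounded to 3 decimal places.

First, p̂₁ = 336/422 = 0.7962; p̂₂ = 75/179 = 0.4190.
The two standard errors are √(0.7962×0.2038/422) = 0.01961 and √(0.4190×0.5810/179) = 0.03688.
Because the samples are independent, SE_diff = √(0.01961² + 0.03688²) = 0.04177.
Using z* = 2.326 for 98%, ME = 2.326 × 0.04177 = 0.09716.
p̂₁ − p̂₂ = 0.3772; interval 0.3772 ± 0.09716 gives (0.280, 0.474).

(0.280, 0.474)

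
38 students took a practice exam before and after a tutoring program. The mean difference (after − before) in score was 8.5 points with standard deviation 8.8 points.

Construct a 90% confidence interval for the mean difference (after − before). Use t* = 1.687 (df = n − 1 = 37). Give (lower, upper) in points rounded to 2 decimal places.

(6.09, 10.91)

This is a matched-pairs design, so SE = s_d/√n = 8.8/√38 = 1.4275.
Margin = 1.687 × 1.4275 = 2.4082; the interval is 8.5 ± 2.4082 = (6.09, 10.91).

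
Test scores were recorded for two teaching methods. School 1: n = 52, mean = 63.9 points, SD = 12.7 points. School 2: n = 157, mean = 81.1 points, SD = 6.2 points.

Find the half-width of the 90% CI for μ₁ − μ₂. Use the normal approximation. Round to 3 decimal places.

3.009

Standard errors of each mean: 12.7/√52 = 1.7612 and 6.2/√157 = 0.4948.
SE(x̄₁ − x̄₂) = √(1.7612² + 0.4948²) = 1.8294 for independent samples with unequal variances.
With z* = 1.645, the margin is 1.645 × 1.8294 = 3.0094.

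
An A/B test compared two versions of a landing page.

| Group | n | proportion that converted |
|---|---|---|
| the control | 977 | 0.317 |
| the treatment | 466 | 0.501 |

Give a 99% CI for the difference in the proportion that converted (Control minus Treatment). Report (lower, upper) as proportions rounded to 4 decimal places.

(-0.2549, -0.1131)

SE₁ = √(p̂₁(1−p̂₁)/n₁) = √(0.3170·0.6830/977) = 0.01489; SE₂ = √(0.5010·0.4990/466) = 0.02316.
Independent samples: SE of the difference = √(SE₁² + SE₂²) = √(0.0002217121 + 0.0005363856) = 0.02753.
z* for 99% confidence is 2.576, so the margin of error is 2.576 × 0.02753 = 0.07092.
Point estimate p̂₁ − p̂₂ = 0.3170 − 0.5010 = -0.1840.
-0.1840 ± 0.07092 → (-0.2549, -0.1131).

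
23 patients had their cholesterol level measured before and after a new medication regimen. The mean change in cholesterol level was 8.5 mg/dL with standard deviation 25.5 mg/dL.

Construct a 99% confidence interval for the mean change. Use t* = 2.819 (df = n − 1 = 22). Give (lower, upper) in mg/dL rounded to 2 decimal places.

This is a matched-pairs design, so SE = s_d/√n = 25.5/√23 = 5.3171.
Margin = 2.819 × 5.3171 = 14.9889; the interval is 8.5 ± 14.9889 = (-6.49, 23.49).

(-6.49, 23.49)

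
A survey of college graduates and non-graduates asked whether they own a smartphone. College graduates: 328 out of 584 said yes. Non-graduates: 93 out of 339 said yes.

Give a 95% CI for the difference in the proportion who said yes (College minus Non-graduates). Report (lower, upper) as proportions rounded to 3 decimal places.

Sample proportions: 328/584 = 0.5616, 93/339 = 0.2743.
Each SE is √(p̂(1−p̂)/n): √(0.5616·0.4384/584) = 0.02053 and √(0.2743·0.7257/339) = 0.02423.
SE(p̂₁ − p̂₂) = √(SE₁² + SE₂²) = √(0.0004214809 + 0.0005870929) = 0.03176, since the two samples are independent.
At 95% confidence z* = 1.960; margin = 1.960 × 0.03176 = 0.06225.
The difference is 0.5616 − 0.2743 = 0.2873, so the interval is 0.2873 ± 0.06225 = (0.225, 0.350).

(0.225, 0.350)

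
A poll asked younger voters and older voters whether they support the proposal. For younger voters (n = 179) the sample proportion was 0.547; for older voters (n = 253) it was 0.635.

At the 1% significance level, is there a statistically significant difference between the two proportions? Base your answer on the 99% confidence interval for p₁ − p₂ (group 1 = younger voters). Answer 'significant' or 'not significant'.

not significant

The two standard errors are √(0.5470×0.4530/179) = 0.03721 and √(0.6350×0.3650/253) = 0.03027.
Because the samples are independent, SE_diff = √(0.03721² + 0.03027²) = 0.04797.
Using z* = 2.576 for 99%, ME = 2.576 × 0.04797 = 0.12357.
p̂₁ − p̂₂ = -0.0880; interval -0.0880 ± 0.12357 gives (-0.21157, 0.03557).
The interval (-0.21157, 0.03557) contains 0, so the difference is not significant.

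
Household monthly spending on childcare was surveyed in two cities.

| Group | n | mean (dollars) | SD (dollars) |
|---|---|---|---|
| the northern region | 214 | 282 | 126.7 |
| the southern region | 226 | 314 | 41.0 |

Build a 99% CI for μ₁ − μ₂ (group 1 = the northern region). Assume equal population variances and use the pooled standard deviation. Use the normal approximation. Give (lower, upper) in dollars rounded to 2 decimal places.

(-54.88, -9.12)

Pooled variance s_p² = [213·126.7² + 225·41.0²] / (214+226−2) = 8670.0698, so s_p = 93.1132.
SE_diff = s_p·√(1/n₁ + 1/n₂) = 93.1132·√(1/214 + 1/226) = 8.8813.
z* = 2.576; margin = 2.576 × 8.8813 = 22.8782.
Difference = 282 − 314 = -32.0000.
-32.0000 ± 22.8782 → (-54.88, -9.12).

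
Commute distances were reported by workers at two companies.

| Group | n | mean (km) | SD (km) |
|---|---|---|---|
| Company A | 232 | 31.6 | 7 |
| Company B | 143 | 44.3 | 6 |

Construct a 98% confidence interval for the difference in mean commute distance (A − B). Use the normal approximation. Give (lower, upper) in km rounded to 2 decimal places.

SE₁ = s₁/√n₁ = 7/√232 = 0.4596; SE₂ = 6/√143 = 0.5017.
Independent samples, unequal variances: SE_diff = √(SE₁² + SE₂²) = √(0.21123216 + 0.25170289) = 0.6804.
z* = 2.326, so margin of error = 2.326 × 0.6804 = 1.5826.
Difference in means = 31.6 − 44.3 = -12.7000.
-12.7000 ± 1.5826 → (-14.28, -11.12).

(-14.28, -11.12)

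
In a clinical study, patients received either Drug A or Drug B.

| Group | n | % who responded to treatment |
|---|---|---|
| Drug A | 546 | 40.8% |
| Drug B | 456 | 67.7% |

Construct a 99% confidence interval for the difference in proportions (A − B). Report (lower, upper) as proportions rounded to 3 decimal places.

(-0.347, -0.191)

The two standard errors are √(0.4080×0.5920/546) = 0.02103 and √(0.6770×0.3230/456) = 0.02190.
Because the samples are independent, SE_diff = √(0.02103² + 0.02190²) = 0.03036.
Using z* = 2.576 for 99%, ME = 2.576 × 0.03036 = 0.07821.
p̂₁ − p̂₂ = -0.2690; interval -0.2690 ± 0.07821 gives (-0.347, -0.191).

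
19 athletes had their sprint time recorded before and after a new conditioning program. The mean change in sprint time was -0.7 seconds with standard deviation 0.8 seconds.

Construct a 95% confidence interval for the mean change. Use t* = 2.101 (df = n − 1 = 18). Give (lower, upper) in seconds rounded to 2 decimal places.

Paired design: SE = s_d/√n = 0.8/√19 = 0.1835.
t* = 2.101; margin of error = 2.101 × 0.1835 = 0.3855.
-0.7 ± 0.3855 → (-1.09, -0.31).

(-1.09, -0.31)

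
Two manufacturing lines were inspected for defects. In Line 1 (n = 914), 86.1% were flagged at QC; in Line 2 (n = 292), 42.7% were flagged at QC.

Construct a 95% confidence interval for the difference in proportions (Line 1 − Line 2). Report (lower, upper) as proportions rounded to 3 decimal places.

(0.373, 0.495)

Each SE is √(p̂(1−p̂)/n): √(0.8610·0.1390/914) = 0.01144 and √(0.4270·0.5730/292) = 0.02895.
SE(p̂₁ − p̂₂) = √(SE₁² + SE₂²) = √(0.0001308736 + 0.0008381025) = 0.03113, since the two samples are independent.
At 95% confidence z* = 1.960; margin = 1.960 × 0.03113 = 0.06101.
The difference is 0.8610 − 0.4270 = 0.4340, so the interval is 0.4340 ± 0.06101 = (0.373, 0.495).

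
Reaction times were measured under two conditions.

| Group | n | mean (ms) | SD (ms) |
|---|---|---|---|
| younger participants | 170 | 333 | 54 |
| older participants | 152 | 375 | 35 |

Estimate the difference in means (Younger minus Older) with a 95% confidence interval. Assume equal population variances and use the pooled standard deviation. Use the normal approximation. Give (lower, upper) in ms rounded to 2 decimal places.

(-52.07, -31.93)

Pooled variance s_p² = [169·54² + 151·35²] / (170+152−2) = 2118.0594, so s_p = 46.0224.
SE_diff = s_p·√(1/n₁ + 1/n₂) = 46.0224·√(1/170 + 1/152) = 5.1375.
z* = 1.960; margin = 1.960 × 5.1375 = 10.0695.
Difference = 333 − 375 = -42.0000.
-42.0000 ± 10.0695 → (-52.07, -31.93).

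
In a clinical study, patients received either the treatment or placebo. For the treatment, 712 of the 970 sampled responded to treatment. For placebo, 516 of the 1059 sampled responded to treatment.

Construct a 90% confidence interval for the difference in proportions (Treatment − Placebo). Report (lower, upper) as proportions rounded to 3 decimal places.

p̂₁ = 712/970 = 0.7340 and p̂₂ = 516/1059 = 0.4873.
SE₁ = √(p̂₁(1−p̂₁)/n₁) = √(0.7340·0.2660/970) = 0.01419; SE₂ = √(0.4873·0.5127/1059) = 0.01536.
Independent samples: SE of the difference = √(SE₁² + SE₂²) = √(0.0002013561 + 0.0002359296) = 0.02091.
z* for 90% confidence is 1.645, so the margin of error is 1.645 × 0.02091 = 0.03440.
Point estimate p̂₁ − p̂₂ = 0.7340 − 0.4873 = 0.2467.
0.2467 ± 0.03440 → (0.212, 0.281).

(0.212, 0.281)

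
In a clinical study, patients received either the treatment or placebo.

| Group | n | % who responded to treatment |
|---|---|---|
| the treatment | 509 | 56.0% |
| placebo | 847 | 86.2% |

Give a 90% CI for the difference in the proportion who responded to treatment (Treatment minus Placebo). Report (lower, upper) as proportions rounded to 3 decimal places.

Each SE is √(p̂(1−p̂)/n): √(0.5600·0.4400/509) = 0.02200 and √(0.8620·0.1380/847) = 0.01185.
SE(p̂₁ − p̂₂) = √(SE₁² + SE₂²) = √(0.000484 + 0.0001404225) = 0.02499, since the two samples are independent.
At 90% confidence z* = 1.645; margin = 1.645 × 0.02499 = 0.04111.
The difference is 0.5600 − 0.8620 = -0.3020, so the interval is -0.3020 ± 0.04111 = (-0.343, -0.261).

(-0.343, -0.261)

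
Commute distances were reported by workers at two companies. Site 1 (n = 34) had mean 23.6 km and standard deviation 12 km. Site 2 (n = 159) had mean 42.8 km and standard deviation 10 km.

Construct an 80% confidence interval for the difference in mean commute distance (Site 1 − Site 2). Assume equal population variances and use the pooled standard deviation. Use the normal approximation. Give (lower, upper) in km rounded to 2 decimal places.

(-21.71, -16.69)

Pooled variance s_p² = [33·12² + 158·10²] / (34+159−2) = 107.6021, so s_p = 10.3731.
SE_diff = s_p·√(1/n₁ + 1/n₂) = 10.3731·√(1/34 + 1/159) = 1.9600.
z* = 1.282; margin = 1.282 × 1.9600 = 2.5127.
Difference = 23.6 − 42.8 = -19.2000.
-19.2000 ± 2.5127 → (-21.71, -16.69).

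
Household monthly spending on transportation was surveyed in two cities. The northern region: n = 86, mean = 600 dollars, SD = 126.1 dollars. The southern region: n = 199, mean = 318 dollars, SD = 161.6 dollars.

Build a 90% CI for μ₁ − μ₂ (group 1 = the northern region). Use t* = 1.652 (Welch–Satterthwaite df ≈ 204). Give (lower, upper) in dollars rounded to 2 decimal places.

(252.63, 311.37)

Standard errors of each mean: 126.1/√86 = 13.5977 and 161.6/√199 = 11.4555.
SE(x̄₁ − x̄₂) = √(13.5977² + 11.4555²) = 17.7799 for independent samples with unequal variances.
With t* = 1.652, the margin is 1.652 × 17.7799 = 29.3724.
x̄₁ − x̄₂ = 600 − 318 = 282.0000; the interval is 282.0000 ± 29.3724 = (252.63, 311.37).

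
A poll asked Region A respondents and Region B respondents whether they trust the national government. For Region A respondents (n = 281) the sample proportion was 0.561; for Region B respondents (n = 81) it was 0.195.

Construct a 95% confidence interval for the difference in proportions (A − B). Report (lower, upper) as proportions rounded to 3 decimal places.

The two standard errors are √(0.5610×0.4390/281) = 0.02960 and √(0.1950×0.8050/81) = 0.04402.
Because the samples are independent, SE_diff = √(0.02960² + 0.04402²) = 0.05305.
Using z* = 1.960 for 95%, ME = 1.960 × 0.05305 = 0.10398.
p̂₁ − p̂₂ = 0.3660; interval 0.3660 ± 0.10398 gives (0.262, 0.470).

(0.262, 0.470)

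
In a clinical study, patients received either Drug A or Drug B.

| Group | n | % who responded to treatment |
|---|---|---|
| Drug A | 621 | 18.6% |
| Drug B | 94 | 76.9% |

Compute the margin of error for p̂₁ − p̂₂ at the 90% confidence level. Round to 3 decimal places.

The two standard errors are √(0.1860×0.8140/621) = 0.01561 and √(0.7690×0.2310/94) = 0.04347.
Because the samples are independent, SE_diff = √(0.01561² + 0.04347²) = 0.04619.
Using z* = 1.645 for 90%, ME = 1.645 × 0.04619 = 0.07598.

0.076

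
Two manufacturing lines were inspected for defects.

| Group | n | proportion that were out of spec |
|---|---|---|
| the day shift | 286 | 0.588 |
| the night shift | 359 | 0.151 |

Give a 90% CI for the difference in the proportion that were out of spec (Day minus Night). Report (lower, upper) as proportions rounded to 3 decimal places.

(0.380, 0.494)

Each SE is √(p̂(1−p̂)/n): √(0.5880·0.4120/286) = 0.02910 and √(0.1510·0.8490/359) = 0.01890.
SE(p̂₁ − p̂₂) = √(SE₁² + SE₂²) = √(0.00084681 + 0.00035721) = 0.03470, since the two samples are independent.
At 90% confidence z* = 1.645; margin = 1.645 × 0.03470 = 0.05708.
The difference is 0.5880 − 0.1510 = 0.4370, so the interval is 0.4370 ± 0.05708 = (0.380, 0.494).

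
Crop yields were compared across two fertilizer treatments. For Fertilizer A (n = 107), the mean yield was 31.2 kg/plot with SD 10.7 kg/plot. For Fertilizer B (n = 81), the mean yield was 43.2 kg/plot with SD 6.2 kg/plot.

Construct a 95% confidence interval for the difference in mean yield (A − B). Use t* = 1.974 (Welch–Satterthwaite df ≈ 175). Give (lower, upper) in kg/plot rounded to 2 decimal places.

(-14.45, -9.55)

SE₁ = s₁/√n₁ = 10.7/√107 = 1.0344; SE₂ = 6.2/√81 = 0.6889.
Independent samples, unequal variances: SE_diff = √(SE₁² + SE₂²) = √(1.06998336 + 0.47458321) = 1.2428.
t* = 1.974, so margin of error = 1.974 × 1.2428 = 2.4533.
Difference in means = 31.2 − 43.2 = -12.0000.
-12.0000 ± 2.4533 → (-14.45, -9.55).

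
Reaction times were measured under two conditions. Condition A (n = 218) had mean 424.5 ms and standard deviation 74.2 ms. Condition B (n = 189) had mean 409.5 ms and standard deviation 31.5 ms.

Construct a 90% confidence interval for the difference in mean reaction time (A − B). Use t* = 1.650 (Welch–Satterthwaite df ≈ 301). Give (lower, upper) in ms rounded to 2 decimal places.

(5.89, 24.11)

SE₁ = s₁/√n₁ = 74.2/√218 = 5.0255; SE₂ = 31.5/√189 = 2.2913.
Independent samples, unequal variances: SE_diff = √(SE₁² + SE₂²) = √(25.25565025 + 5.25005569) = 5.5232.
t* = 1.650, so margin of error = 1.650 × 5.5232 = 9.1133.
Difference in means = 424.5 − 409.5 = 15.0000.
15.0000 ± 9.1133 → (5.89, 24.11).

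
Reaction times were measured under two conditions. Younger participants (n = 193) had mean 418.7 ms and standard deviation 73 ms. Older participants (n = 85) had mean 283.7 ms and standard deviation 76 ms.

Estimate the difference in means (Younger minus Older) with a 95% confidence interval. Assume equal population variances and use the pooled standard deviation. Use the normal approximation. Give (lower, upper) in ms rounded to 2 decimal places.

s_p = √[((n₁−1)s₁² + (n₂−1)s₂²)/(n₁+n₂−2)] = √[(192·73² + 84·76²)/276] = 73.9259.
SE = 73.9259·√(1/193 + 1/85) = 9.6235.
With z* = 1.960, margin = 1.960 × 9.6235 = 18.8621.
x̄₁ − x̄₂ = 418.7 − 283.7 = 135.0000; interval 135.0000 ± 18.8621 = (116.14, 153.86).

(116.14, 153.86)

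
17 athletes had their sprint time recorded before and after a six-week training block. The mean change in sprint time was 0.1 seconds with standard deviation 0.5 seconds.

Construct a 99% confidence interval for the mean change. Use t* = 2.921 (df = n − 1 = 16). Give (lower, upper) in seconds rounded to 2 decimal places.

Paired design: SE = s_d/√n = 0.5/√17 = 0.1213.
t* = 2.921; margin of error = 2.921 × 0.1213 = 0.3543.
0.1 ± 0.3543 → (-0.25, 0.45).

(-0.25, 0.45)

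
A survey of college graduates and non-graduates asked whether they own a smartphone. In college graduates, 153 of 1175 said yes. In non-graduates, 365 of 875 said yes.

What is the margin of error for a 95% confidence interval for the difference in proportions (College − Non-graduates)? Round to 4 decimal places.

First, p̂₁ = 153/1175 = 0.1302; p̂₂ = 365/875 = 0.4171.
The two standard errors are √(0.1302×0.8698/1175) = 0.00982 and √(0.4171×0.5829/875) = 0.01667.
Because the samples are independent, SE_diff = √(0.00982² + 0.01667²) = 0.01935.
Using z* = 1.960 for 95%, ME = 1.960 × 0.01935 = 0.03793.

0.0379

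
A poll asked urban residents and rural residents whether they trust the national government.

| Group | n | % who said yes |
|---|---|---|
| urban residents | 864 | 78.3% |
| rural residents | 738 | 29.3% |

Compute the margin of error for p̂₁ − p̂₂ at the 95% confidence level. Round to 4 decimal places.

Each SE is √(p̂(1−p̂)/n): √(0.7830·0.2170/864) = 0.01402 and √(0.2930·0.7070/738) = 0.01675.
SE(p̂₁ − p̂₂) = √(SE₁² + SE₂²) = √(0.0001965604 + 0.0002805625) = 0.02184, since the two samples are independent.
At 95% confidence z* = 1.960; margin = 1.960 × 0.02184 = 0.04281.

0.0428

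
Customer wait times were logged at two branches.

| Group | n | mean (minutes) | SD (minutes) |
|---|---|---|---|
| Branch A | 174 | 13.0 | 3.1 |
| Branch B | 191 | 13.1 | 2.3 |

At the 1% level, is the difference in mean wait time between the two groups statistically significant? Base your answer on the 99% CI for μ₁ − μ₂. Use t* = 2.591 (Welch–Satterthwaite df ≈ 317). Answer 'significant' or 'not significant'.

Per-group SEs: s₁/√n₁ = 3.1/√174 = 0.2350, s₂/√n₂ = 2.3/√191 = 0.1664.
Unpooled SE of the difference: √(0.055225 + 0.02768896) = 0.2879.
Margin of error = t* · SE = 2.591 × 0.2879 = 0.7459.
x̄₁ − x̄₂ = 13.0 − 13.1 = -0.1000.
CI: -0.1000 ± 0.7459 = (-0.8459, 0.6459).
The interval (-0.8459, 0.6459) contains 0, so the difference is not significant.

not significant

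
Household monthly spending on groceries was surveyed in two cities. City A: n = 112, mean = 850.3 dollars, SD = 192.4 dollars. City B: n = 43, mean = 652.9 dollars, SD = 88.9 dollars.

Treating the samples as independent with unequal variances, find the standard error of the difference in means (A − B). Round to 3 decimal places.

22.678

Standard errors of each mean: 192.4/√112 = 18.1801 and 88.9/√43 = 13.5571.
SE(x̄₁ − x̄₂) = √(18.1801² + 13.5571²) = 22.6784 for independent samples with unequal variances.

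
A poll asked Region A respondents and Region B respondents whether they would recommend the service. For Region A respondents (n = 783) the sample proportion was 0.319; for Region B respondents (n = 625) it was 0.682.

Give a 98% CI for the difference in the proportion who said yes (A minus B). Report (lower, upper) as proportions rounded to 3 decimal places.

(-0.421, -0.305)

Each SE is √(p̂(1−p̂)/n): √(0.3190·0.6810/783) = 0.01666 and √(0.6820·0.3180/625) = 0.01863.
SE(p̂₁ − p̂₂) = √(SE₁² + SE₂²) = √(0.0002775556 + 0.0003470769) = 0.02499, since the two samples are independent.
At 98% confidence z* = 2.326; margin = 2.326 × 0.02499 = 0.05813.
The difference is 0.3190 − 0.6820 = -0.3630, so the interval is -0.3630 ± 0.05813 = (-0.421, -0.305).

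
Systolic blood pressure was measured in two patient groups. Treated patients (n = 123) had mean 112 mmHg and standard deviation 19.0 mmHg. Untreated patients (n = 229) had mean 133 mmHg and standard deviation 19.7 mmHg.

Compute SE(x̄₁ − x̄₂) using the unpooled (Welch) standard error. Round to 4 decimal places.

Per-group SEs: s₁/√n₁ = 19.0/√123 = 1.7132, s₂/√n₂ = 19.7/√229 = 1.3018.
Unpooled SE of the difference: √(2.93505424 + 1.69468324) = 2.1517.

2.1517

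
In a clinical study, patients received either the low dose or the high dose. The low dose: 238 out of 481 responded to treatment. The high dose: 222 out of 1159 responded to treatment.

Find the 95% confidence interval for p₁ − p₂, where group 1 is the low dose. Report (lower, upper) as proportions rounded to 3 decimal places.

p̂₁ = 238/481 = 0.4948 and p̂₂ = 222/1159 = 0.1915.
SE₁ = √(p̂₁(1−p̂₁)/n₁) = √(0.4948·0.5052/481) = 0.02280; SE₂ = √(0.1915·0.8085/1159) = 0.01156.
Independent samples: SE of the difference = √(SE₁² + SE₂²) = √(0.00051984 + 0.0001336336) = 0.02556.
z* for 95% confidence is 1.960, so the margin of error is 1.960 × 0.02556 = 0.05010.
Point estimate p̂₁ − p̂₂ = 0.4948 − 0.1915 = 0.3033.
0.3033 ± 0.05010 → (0.253, 0.353).

(0.253, 0.353)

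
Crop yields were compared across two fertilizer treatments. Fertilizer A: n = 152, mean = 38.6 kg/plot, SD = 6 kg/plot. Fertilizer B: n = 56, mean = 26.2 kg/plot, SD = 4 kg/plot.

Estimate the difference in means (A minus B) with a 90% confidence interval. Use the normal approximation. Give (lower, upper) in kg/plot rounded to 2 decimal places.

Per-group SEs: s₁/√n₁ = 6/√152 = 0.4867, s₂/√n₂ = 4/√56 = 0.5345.
Unpooled SE of the difference: √(0.23687689 + 0.28569025) = 0.7229.
Margin of error = z* · SE = 1.645 × 0.7229 = 1.1892.
x̄₁ − x̄₂ = 38.6 − 26.2 = 12.4000.
CI: 12.4000 ± 1.1892 = (11.21, 13.59).

(11.21, 13.59)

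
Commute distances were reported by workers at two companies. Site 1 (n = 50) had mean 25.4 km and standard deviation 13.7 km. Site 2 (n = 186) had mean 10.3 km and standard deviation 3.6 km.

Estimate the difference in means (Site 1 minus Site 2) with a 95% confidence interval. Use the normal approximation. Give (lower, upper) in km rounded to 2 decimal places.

(11.27, 18.93)

Per-group SEs: s₁/√n₁ = 13.7/√50 = 1.9375, s₂/√n₂ = 3.6/√186 = 0.2640.
Unpooled SE of the difference: √(3.75390625 + 0.069696) = 1.9554.
Margin of error = z* · SE = 1.960 × 1.9554 = 3.8326.
x̄₁ − x̄₂ = 25.4 − 10.3 = 15.1000.
CI: 15.1000 ± 3.8326 = (11.27, 18.93).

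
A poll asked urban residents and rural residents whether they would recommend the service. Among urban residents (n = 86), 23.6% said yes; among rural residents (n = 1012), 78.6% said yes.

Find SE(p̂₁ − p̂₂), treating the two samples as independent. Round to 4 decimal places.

Each SE is √(p̂(1−p̂)/n): √(0.2360·0.7640/86) = 0.04579 and √(0.7860·0.2140/1012) = 0.01289.
SE(p̂₁ − p̂₂) = √(SE₁² + SE₂²) = √(0.0020967241 + 0.0001661521) = 0.04757, since the two samples are independent.

0.0476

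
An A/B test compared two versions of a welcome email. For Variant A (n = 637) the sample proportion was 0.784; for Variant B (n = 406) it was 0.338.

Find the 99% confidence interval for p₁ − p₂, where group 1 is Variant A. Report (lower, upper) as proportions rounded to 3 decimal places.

(0.372, 0.520)

The two standard errors are √(0.7840×0.2160/637) = 0.01630 and √(0.3380×0.6620/406) = 0.02348.
Because the samples are independent, SE_diff = √(0.01630² + 0.02348²) = 0.02858.
Using z* = 2.576 for 99%, ME = 2.576 × 0.02858 = 0.07362.
p̂₁ − p̂₂ = 0.4460; interval 0.4460 ± 0.07362 gives (0.372, 0.520).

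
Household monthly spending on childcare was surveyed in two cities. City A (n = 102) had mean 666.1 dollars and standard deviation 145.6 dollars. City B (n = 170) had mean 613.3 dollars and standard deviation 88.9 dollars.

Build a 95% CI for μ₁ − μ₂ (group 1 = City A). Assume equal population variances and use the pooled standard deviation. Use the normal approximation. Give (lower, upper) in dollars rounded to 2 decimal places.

(24.94, 80.66)

s_p = √[((n₁−1)s₁² + (n₂−1)s₂²)/(n₁+n₂−2)] = √[(101·145.6² + 169·88.9²)/270] = 113.4767.
SE = 113.4767·√(1/102 + 1/170) = 14.2124.
With z* = 1.960, margin = 1.960 × 14.2124 = 27.8563.
x̄₁ − x̄₂ = 666.1 − 613.3 = 52.8000; interval 52.8000 ± 27.8563 = (24.94, 80.66).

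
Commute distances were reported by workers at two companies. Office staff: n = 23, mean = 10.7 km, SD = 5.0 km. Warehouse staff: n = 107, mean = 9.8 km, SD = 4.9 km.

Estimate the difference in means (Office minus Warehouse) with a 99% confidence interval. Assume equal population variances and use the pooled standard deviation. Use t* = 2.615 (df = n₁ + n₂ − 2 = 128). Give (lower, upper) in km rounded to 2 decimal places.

(-2.06, 3.86)

s_p = √[((n₁−1)s₁² + (n₂−1)s₂²)/(n₁+n₂−2)] = √[(22·5.0² + 106·4.9²)/128] = 4.9173.
SE = 4.9173·√(1/23 + 1/107) = 1.1302.
With t* = 2.615, margin = 2.615 × 1.1302 = 2.9555.
x̄₁ − x̄₂ = 10.7 − 9.8 = 0.9000; interval 0.9000 ± 2.9555 = (-2.06, 3.86).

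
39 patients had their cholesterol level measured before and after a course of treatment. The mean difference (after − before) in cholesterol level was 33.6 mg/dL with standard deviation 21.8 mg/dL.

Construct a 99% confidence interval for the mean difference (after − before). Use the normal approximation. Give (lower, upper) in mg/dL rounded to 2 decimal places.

(24.61, 42.59)

Paired design: SE = s_d/√n = 21.8/√39 = 3.4908.
z* = 2.576; margin of error = 2.576 × 3.4908 = 8.9923.
33.6 ± 8.9923 → (24.61, 42.59).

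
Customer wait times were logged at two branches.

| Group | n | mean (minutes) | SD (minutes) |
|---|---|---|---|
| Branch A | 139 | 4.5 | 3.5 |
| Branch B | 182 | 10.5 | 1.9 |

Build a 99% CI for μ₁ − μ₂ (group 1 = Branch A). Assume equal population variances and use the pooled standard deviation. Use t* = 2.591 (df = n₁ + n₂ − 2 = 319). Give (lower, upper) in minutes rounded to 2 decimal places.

Pooled variance s_p² = [138·3.5² + 181·1.9²] / (139+182−2) = 7.3477, so s_p = 2.7107.
SE_diff = s_p·√(1/n₁ + 1/n₂) = 2.7107·√(1/139 + 1/182) = 0.3053.
t* = 2.591; margin = 2.591 × 0.3053 = 0.7910.
Difference = 4.5 − 10.5 = -6.0000.
-6.0000 ± 0.7910 → (-6.79, -5.21).

(-6.79, -5.21)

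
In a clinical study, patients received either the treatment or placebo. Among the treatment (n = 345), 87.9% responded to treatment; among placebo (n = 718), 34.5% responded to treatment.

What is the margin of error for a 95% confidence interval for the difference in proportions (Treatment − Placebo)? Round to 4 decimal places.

The two standard errors are √(0.8790×0.1210/345) = 0.01756 and √(0.3450×0.6550/718) = 0.01774.
Because the samples are independent, SE_diff = √(0.01756² + 0.01774²) = 0.02496.
Using z* = 1.960 for 95%, ME = 1.960 × 0.02496 = 0.04892.

0.0489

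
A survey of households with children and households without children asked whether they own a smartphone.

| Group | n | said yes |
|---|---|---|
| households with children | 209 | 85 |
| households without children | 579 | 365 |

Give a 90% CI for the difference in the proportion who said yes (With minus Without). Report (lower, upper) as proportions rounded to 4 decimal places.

Sample proportions: 85/209 = 0.4067, 365/579 = 0.6304.
Each SE is √(p̂(1−p̂)/n): √(0.4067·0.5933/209) = 0.03398 and √(0.6304·0.3696/579) = 0.02006.
SE(p̂₁ − p̂₂) = √(SE₁² + SE₂²) = √(0.0011546404 + 0.0004024036) = 0.03946, since the two samples are independent.
At 90% confidence z* = 1.645; margin = 1.645 × 0.03946 = 0.06491.
The difference is 0.4067 − 0.6304 = -0.2237, so the interval is -0.2237 ± 0.06491 = (-0.2886, -0.1588).

(-0.2886, -0.1588)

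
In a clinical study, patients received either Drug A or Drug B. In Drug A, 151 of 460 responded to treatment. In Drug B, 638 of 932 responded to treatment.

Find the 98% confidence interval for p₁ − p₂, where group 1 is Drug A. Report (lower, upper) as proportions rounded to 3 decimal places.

(-0.418, -0.294)

First, p̂₁ = 151/460 = 0.3283; p̂₂ = 638/932 = 0.6845.
The two standard errors are √(0.3283×0.6717/460) = 0.02189 and √(0.6845×0.3155/932) = 0.01522.
Because the samples are independent, SE_diff = √(0.02189² + 0.01522²) = 0.02666.
Using z* = 2.326 for 98%, ME = 2.326 × 0.02666 = 0.06201.
p̂₁ − p̂₂ = -0.3562; interval -0.3562 ± 0.06201 gives (-0.418, -0.294).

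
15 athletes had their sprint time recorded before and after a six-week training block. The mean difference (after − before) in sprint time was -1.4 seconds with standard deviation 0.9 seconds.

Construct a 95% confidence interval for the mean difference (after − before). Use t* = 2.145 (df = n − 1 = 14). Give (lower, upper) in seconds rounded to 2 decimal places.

(-1.90, -0.90)

Paired design: SE = s_d/√n = 0.9/√15 = 0.2324.
t* = 2.145; margin of error = 2.145 × 0.2324 = 0.4985.
-1.4 ± 0.4985 → (-1.90, -0.90).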